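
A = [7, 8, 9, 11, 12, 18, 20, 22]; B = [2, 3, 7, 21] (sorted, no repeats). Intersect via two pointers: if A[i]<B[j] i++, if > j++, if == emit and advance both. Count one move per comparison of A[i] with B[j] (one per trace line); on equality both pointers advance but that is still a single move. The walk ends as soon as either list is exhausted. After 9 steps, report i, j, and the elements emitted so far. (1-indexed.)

[i=1,j=1] 7>2 → j++
[i=1,j=2] 7>3 → j++
[i=1,j=3] 7==7 emit → i++,j++
[i=2,j=4] 8<21 → i++
[i=3,j=4] 9<21 → i++
[i=4,j=4] 11<21 → i++
[i=5,j=4] 12<21 → i++
[i=6,j=4] 18<21 → i++
[i=7,j=4] 20<21 → i++

i=8, j=4, emitted=[7]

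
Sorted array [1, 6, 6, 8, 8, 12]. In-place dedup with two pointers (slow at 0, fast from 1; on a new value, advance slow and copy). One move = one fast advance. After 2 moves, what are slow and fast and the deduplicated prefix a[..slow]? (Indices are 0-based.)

slow=1, fast=3, prefix=[1, 6]

(s=0,f=1) a[fast]=6≠a[slow]=1 write a[1]=6 → slow++,fast++
(s=1,f=2) a[fast]=6=a[slow] dup → fast++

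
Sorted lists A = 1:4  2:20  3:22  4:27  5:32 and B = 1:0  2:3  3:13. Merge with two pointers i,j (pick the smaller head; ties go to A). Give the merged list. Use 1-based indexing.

[0, 3, 4, 13, 20, 22, 27, 32]

[i=1,j=1] A[i]=4>B[j]=0 take 0 → j++
[i=1,j=2] A[i]=4>B[j]=3 take 3 → j++
[i=1,j=3] A[i]=4<=B[j]=13 take 4 → i++
[i=2,j=3] A[i]=20>B[j]=13 take 13 → j++
[i=2,j=4] B done, take A[i]=20 → i++
[i=3,j=4] B done, take A[i]=22 → i++
[i=4,j=4] B done, take A[i]=27 → i++
[i=5,j=4] B done, take A[i]=32 → i++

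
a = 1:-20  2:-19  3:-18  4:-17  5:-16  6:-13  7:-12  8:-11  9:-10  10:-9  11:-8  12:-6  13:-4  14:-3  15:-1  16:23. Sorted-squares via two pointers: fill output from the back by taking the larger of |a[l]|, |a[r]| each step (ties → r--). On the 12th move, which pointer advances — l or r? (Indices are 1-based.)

l

[1,16] |-20|<=|23| out[16]=529 → r--
[1,15] |-20|>|-1| out[15]=400 → l++
[2,15] |-19|>|-1| out[14]=361 → l++
[3,15] |-18|>|-1| out[13]=324 → l++
[4,15] |-17|>|-1| out[12]=289 → l++
[5,15] |-16|>|-1| out[11]=256 → l++
[6,15] |-13|>|-1| out[10]=169 → l++
[7,15] |-12|>|-1| out[9]=144 → l++
[8,15] |-11|>|-1| out[8]=121 → l++
[9,15] |-10|>|-1| out[7]=100 → l++
[10,15] |-9|>|-1| out[6]=81 → l++
[11,15] |-8|>|-1| out[5]=64 → l++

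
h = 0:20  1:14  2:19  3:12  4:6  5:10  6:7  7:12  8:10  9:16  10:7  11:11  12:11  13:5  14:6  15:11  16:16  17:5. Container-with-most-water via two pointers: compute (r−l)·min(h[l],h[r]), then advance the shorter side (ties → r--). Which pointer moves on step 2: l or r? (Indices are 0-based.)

l=0 r=17: min(20,5)*17=85 best=85 *, r--
l=0 r=16: min(20,16)*16=256 best=256 *, r--

r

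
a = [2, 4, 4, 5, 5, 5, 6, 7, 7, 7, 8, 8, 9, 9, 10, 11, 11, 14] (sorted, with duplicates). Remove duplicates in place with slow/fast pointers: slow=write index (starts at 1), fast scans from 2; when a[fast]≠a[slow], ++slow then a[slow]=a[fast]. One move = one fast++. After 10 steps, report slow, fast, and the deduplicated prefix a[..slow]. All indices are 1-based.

slow=1 fast=2: a[fast]=4≠a[slow]=2 write a[2]=4, slow++,fast++
slow=2 fast=3: a[fast]=4=a[slow] dup, fast++
slow=2 fast=4: a[fast]=5≠a[slow]=4 write a[3]=5, slow++,fast++
slow=3 fast=5: a[fast]=5=a[slow] dup, fast++
slow=3 fast=6: a[fast]=5=a[slow] dup, fast++
slow=3 fast=7: a[fast]=6≠a[slow]=5 write a[4]=6, slow++,fast++
slow=4 fast=8: a[fast]=7≠a[slow]=6 write a[5]=7, slow++,fast++
slow=5 fast=9: a[fast]=7=a[slow] dup, fast++
slow=5 fast=10: a[fast]=7=a[slow] dup, fast++
slow=5 fast=11: a[fast]=8≠a[slow]=7 write a[6]=8, slow++,fast++

slow=6, fast=12, prefix=[2, 4, 5, 6, 7, 8]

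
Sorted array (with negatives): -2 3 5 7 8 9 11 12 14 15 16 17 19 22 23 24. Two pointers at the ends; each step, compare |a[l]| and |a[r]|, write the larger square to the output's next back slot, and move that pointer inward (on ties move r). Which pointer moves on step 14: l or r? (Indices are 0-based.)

l=0 r=15: |-2|<=|24| out[15]=576, r--
l=0 r=14: |-2|<=|23| out[14]=529, r--
l=0 r=13: |-2|<=|22| out[13]=484, r--
l=0 r=12: |-2|<=|19| out[12]=361, r--
l=0 r=11: |-2|<=|17| out[11]=289, r--
l=0 r=10: |-2|<=|16| out[10]=256, r--
l=0 r=9: |-2|<=|15| out[9]=225, r--
l=0 r=8: |-2|<=|14| out[8]=196, r--
l=0 r=7: |-2|<=|12| out[7]=144, r--
l=0 r=6: |-2|<=|11| out[6]=121, r--
l=0 r=5: |-2|<=|9| out[5]=81, r--
l=0 r=4: |-2|<=|8| out[4]=64, r--
l=0 r=3: |-2|<=|7| out[3]=49, r--
l=0 r=2: |-2|<=|5| out[2]=25, r--

r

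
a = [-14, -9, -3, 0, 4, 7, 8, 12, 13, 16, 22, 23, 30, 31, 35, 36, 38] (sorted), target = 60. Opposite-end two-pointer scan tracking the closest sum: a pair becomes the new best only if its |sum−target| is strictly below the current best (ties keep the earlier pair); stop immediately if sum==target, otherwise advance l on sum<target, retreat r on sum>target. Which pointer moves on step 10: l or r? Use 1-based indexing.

l

l=1 r=17: -14+38=24 d=36 *, l++
l=2 r=17: -9+38=29 d=31 *, l++
l=3 r=17: -3+38=35 d=25 *, l++
l=4 r=17: 0+38=38 d=22 *, l++
l=5 r=17: 4+38=42 d=18 *, l++
l=6 r=17: 7+38=45 d=15 *, l++
l=7 r=17: 8+38=46 d=14 *, l++
l=8 r=17: 12+38=50 d=10 *, l++
l=9 r=17: 13+38=51 d=9 *, l++
l=10 r=17: 16+38=54 d=6 *, l++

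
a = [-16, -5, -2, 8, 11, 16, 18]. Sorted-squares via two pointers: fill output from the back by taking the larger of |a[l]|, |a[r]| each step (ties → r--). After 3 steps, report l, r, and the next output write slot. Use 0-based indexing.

l=1, r=4, next write slot=3

l=0 r=6: |-16|<=|18| out[6]=324, r--
l=0 r=5: |-16|<=|16| out[5]=256, r--
l=0 r=4: |-16|>|11| out[4]=256, l++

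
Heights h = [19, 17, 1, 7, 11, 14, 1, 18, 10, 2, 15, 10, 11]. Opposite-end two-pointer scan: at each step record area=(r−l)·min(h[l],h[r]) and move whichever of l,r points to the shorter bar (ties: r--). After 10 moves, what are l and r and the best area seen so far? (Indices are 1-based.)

l=1, r=3, best area=150

l=1 r=13: min(19,11)*12=132 best=132 *, r--
l=1 r=12: min(19,10)*11=110 best=132, r--
l=1 r=11: min(19,15)*10=150 best=150 *, r--
l=1 r=10: min(19,2)*9=18 best=150, r--
l=1 r=9: min(19,10)*8=80 best=150, r--
l=1 r=8: min(19,18)*7=126 best=150, r--
l=1 r=7: min(19,1)*6=6 best=150, r--
l=1 r=6: min(19,14)*5=70 best=150, r--
l=1 r=5: min(19,11)*4=44 best=150, r--
l=1 r=4: min(19,7)*3=21 best=150, r--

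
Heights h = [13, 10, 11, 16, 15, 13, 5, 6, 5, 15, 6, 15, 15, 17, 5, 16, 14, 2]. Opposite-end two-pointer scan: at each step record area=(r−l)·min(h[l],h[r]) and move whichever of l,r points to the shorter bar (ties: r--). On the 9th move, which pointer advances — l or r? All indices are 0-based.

l=0 r=17: min(13,2)*17=34 best=34 *, r--
l=0 r=16: min(13,14)*16=208 best=208 *, l++
l=1 r=16: min(10,14)*15=150 best=208, l++
l=2 r=16: min(11,14)*14=154 best=208, l++
l=3 r=16: min(16,14)*13=182 best=208, r--
l=3 r=15: min(16,16)*12=192 best=208, r--
l=3 r=14: min(16,5)*11=55 best=208, r--
l=3 r=13: min(16,17)*10=160 best=208, l++
l=4 r=13: min(15,17)*9=135 best=208, l++

l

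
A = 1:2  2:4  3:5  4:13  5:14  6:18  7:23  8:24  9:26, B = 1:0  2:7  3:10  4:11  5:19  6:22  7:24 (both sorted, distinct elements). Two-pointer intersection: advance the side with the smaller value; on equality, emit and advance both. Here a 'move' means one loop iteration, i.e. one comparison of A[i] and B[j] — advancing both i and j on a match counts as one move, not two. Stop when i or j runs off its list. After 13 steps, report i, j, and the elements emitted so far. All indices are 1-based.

[i=1,j=1] 2>0 → j++
[i=1,j=2] 2<7 → i++
[i=2,j=2] 4<7 → i++
[i=3,j=2] 5<7 → i++
[i=4,j=2] 13>7 → j++
[i=4,j=3] 13>10 → j++
[i=4,j=4] 13>11 → j++
[i=4,j=5] 13<19 → i++
[i=5,j=5] 14<19 → i++
[i=6,j=5] 18<19 → i++
[i=7,j=5] 23>19 → j++
[i=7,j=6] 23>22 → j++
[i=7,j=7] 23<24 → i++

i=8, j=7, emitted=[]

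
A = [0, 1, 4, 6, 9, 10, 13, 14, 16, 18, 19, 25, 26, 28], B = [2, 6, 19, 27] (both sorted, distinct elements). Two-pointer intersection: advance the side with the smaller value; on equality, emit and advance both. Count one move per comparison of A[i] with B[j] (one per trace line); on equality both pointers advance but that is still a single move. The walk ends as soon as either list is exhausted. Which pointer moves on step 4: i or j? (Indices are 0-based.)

[i=0,j=0] 0<2 → i++
[i=1,j=0] 1<2 → i++
[i=2,j=0] 4>2 → j++
[i=2,j=1] 4<6 → i++

i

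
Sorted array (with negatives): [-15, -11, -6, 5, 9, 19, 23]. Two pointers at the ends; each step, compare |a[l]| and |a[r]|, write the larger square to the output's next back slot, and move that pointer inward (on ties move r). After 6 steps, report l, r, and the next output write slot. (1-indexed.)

l=4, r=4, next write slot=1

l=1 r=7: |-15|<=|23| out[7]=529, r--
l=1 r=6: |-15|<=|19| out[6]=361, r--
l=1 r=5: |-15|>|9| out[5]=225, l++
l=2 r=5: |-11|>|9| out[4]=121, l++
l=3 r=5: |-6|<=|9| out[3]=81, r--
l=3 r=4: |-6|>|5| out[2]=36, l++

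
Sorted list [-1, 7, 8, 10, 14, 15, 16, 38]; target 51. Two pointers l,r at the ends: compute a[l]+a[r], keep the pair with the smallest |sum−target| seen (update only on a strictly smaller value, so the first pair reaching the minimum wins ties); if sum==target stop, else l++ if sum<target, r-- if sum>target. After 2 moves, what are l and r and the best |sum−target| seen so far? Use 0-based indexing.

l=2, r=7, best |Δ|=6

l=0 r=7: -1+38=37 d=14 *, l++
l=1 r=7: 7+38=45 d=6 *, l++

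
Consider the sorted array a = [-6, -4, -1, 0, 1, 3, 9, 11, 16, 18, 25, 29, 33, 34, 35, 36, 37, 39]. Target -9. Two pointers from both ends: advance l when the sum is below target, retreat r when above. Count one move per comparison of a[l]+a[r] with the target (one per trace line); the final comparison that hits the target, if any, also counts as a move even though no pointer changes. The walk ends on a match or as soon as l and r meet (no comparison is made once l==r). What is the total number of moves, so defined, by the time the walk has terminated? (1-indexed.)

l=1 r=18: -6+39=33 >-9, r--
l=1 r=17: -6+37=31 >-9, r--
l=1 r=16: -6+36=30 >-9, r--
l=1 r=15: -6+35=29 >-9, r--
l=1 r=14: -6+34=28 >-9, r--
l=1 r=13: -6+33=27 >-9, r--
l=1 r=12: -6+29=23 >-9, r--
l=1 r=11: -6+25=19 >-9, r--
l=1 r=10: -6+18=12 >-9, r--
l=1 r=9: -6+16=10 >-9, r--
l=1 r=8: -6+11=5 >-9, r--
l=1 r=7: -6+9=3 >-9, r--
l=1 r=6: -6+3=-3 >-9, r--
l=1 r=5: -6+1=-5 >-9, r--
l=1 r=4: -6+0=-6 >-9, r--
l=1 r=3: -6+-1=-7 >-9, r--
l=1 r=2: -6+-4=-10 <-9, l++

17 moves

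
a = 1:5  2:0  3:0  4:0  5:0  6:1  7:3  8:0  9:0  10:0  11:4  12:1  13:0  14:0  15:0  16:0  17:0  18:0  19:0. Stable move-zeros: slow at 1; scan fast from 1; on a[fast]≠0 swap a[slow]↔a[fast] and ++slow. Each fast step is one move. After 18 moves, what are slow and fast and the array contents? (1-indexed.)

slow=6, fast=19, a=[5, 1, 3, 4, 1, 0, 0, 0, 0, 0, 0, 0, 0, 0, 0, 0, 0, 0, 0]

(s=1,f=1) a[fast]=5≠0 swap→a[1]=5 → slow++,fast++
(s=2,f=2) a[fast]=0 → fast++
(s=2,f=3) a[fast]=0 → fast++
(s=2,f=4) a[fast]=0 → fast++
(s=2,f=5) a[fast]=0 → fast++
(s=2,f=6) a[fast]=1≠0 swap→a[2]=1 → slow++,fast++
(s=3,f=7) a[fast]=3≠0 swap→a[3]=3 → slow++,fast++
(s=4,f=8) a[fast]=0 → fast++
(s=4,f=9) a[fast]=0 → fast++
(s=4,f=10) a[fast]=0 → fast++
(s=4,f=11) a[fast]=4≠0 swap→a[4]=4 → slow++,fast++
(s=5,f=12) a[fast]=1≠0 swap→a[5]=1 → slow++,fast++
(s=6,f=13) a[fast]=0 → fast++
(s=6,f=14) a[fast]=0 → fast++
(s=6,f=15) a[fast]=0 → fast++
(s=6,f=16) a[fast]=0 → fast++
(s=6,f=17) a[fast]=0 → fast++
(s=6,f=18) a[fast]=0 → fast++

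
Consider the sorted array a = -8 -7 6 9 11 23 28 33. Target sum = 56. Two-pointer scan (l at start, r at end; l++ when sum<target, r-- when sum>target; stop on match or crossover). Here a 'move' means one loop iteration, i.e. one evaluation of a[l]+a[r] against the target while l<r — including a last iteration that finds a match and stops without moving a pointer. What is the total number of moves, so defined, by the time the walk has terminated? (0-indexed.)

6 moves

[0,7] -8+33=25 <56 → l++
[1,7] -7+33=26 <56 → l++
[2,7] 6+33=39 <56 → l++
[3,7] 9+33=42 <56 → l++
[4,7] 11+33=44 <56 → l++
[5,7] 23+33=56 → found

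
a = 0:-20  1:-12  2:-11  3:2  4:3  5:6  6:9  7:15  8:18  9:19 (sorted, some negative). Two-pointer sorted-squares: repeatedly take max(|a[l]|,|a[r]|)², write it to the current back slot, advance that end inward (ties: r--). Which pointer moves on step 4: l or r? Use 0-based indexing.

r

[0,9] |-20|>|19| out[9]=400 → l++
[1,9] |-12|<=|19| out[8]=361 → r--
[1,8] |-12|<=|18| out[7]=324 → r--
[1,7] |-12|<=|15| out[6]=225 → r--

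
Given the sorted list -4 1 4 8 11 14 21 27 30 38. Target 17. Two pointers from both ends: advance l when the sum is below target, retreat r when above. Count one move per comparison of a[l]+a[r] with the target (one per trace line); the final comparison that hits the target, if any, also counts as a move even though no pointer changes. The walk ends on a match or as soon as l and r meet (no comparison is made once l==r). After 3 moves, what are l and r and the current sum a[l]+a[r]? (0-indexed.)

l=0, r=6, sum=17

l=0 r=9: -4+38=34 >17, r--
l=0 r=8: -4+30=26 >17, r--
l=0 r=7: -4+27=23 >17, r--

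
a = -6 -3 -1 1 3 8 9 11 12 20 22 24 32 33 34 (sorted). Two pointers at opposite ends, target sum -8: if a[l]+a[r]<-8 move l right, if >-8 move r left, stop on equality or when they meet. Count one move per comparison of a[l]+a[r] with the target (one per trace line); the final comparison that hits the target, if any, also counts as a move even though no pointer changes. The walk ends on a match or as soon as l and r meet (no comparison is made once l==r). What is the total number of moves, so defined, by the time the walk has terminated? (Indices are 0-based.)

[0,14] -6+34=28 >-8 → r--
[0,13] -6+33=27 >-8 → r--
[0,12] -6+32=26 >-8 → r--
[0,11] -6+24=18 >-8 → r--
[0,10] -6+22=16 >-8 → r--
[0,9] -6+20=14 >-8 → r--
[0,8] -6+12=6 >-8 → r--
[0,7] -6+11=5 >-8 → r--
[0,6] -6+9=3 >-8 → r--
[0,5] -6+8=2 >-8 → r--
[0,4] -6+3=-3 >-8 → r--
[0,3] -6+1=-5 >-8 → r--
[0,2] -6+-1=-7 >-8 → r--
[0,1] -6+-3=-9 <-8 → l++

14 moves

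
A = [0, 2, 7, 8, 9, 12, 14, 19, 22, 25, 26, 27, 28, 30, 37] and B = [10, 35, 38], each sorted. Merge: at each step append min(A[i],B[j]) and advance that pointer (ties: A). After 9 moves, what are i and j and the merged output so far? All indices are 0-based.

[i=0,j=0] A[i]=0<=B[j]=10 take 0 → i++
[i=1,j=0] A[i]=2<=B[j]=10 take 2 → i++
[i=2,j=0] A[i]=7<=B[j]=10 take 7 → i++
[i=3,j=0] A[i]=8<=B[j]=10 take 8 → i++
[i=4,j=0] A[i]=9<=B[j]=10 take 9 → i++
[i=5,j=0] A[i]=12>B[j]=10 take 10 → j++
[i=5,j=1] A[i]=12<=B[j]=35 take 12 → i++
[i=6,j=1] A[i]=14<=B[j]=35 take 14 → i++
[i=7,j=1] A[i]=19<=B[j]=35 take 19 → i++

i=8, j=1, merged so far=[0, 2, 7, 8, 9, 10, 12, 14, 19]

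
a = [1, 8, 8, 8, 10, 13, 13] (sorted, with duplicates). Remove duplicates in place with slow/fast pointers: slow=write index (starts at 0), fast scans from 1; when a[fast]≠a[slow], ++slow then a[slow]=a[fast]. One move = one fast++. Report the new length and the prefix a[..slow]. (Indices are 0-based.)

slow=0 fast=1: a[fast]=8≠a[slow]=1 write a[1]=8, slow++,fast++
slow=1 fast=2: a[fast]=8=a[slow] dup, fast++
slow=1 fast=3: a[fast]=8=a[slow] dup, fast++
slow=1 fast=4: a[fast]=10≠a[slow]=8 write a[2]=10, slow++,fast++
slow=2 fast=5: a[fast]=13≠a[slow]=10 write a[3]=13, slow++,fast++
slow=3 fast=6: a[fast]=13=a[slow] dup, fast++

length 4; prefix = [1, 8, 10, 13]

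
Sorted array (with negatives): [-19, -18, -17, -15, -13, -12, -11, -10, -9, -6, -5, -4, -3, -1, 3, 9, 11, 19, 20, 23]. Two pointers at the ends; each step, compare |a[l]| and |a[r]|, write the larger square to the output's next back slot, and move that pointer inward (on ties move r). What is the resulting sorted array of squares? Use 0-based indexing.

[1, 9, 9, 16, 25, 36, 81, 81, 100, 121, 121, 144, 169, 225, 289, 324, 361, 361, 400, 529]

[0,19] |-19|<=|23| out[19]=529 → r--
[0,18] |-19|<=|20| out[18]=400 → r--
[0,17] |-19|<=|19| out[17]=361 → r--
[0,16] |-19|>|11| out[16]=361 → l++
[1,16] |-18|>|11| out[15]=324 → l++
[2,16] |-17|>|11| out[14]=289 → l++
[3,16] |-15|>|11| out[13]=225 → l++
[4,16] |-13|>|11| out[12]=169 → l++
[5,16] |-12|>|11| out[11]=144 → l++
[6,16] |-11|<=|11| out[10]=121 → r--
[6,15] |-11|>|9| out[9]=121 → l++
[7,15] |-10|>|9| out[8]=100 → l++
[8,15] |-9|<=|9| out[7]=81 → r--
[8,14] |-9|>|3| out[6]=81 → l++
[9,14] |-6|>|3| out[5]=36 → l++
[10,14] |-5|>|3| out[4]=25 → l++
[11,14] |-4|>|3| out[3]=16 → l++
[12,14] |-3|<=|3| out[2]=9 → r--
[12,13] |-3|>|-1| out[1]=9 → l++
[13,13] |-1|<=|-1| out[0]=1 → r--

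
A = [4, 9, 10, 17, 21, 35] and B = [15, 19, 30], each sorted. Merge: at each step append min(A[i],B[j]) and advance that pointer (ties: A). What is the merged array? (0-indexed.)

[i=0,j=0] A[i]=4<=B[j]=15 take 4 → i++
[i=1,j=0] A[i]=9<=B[j]=15 take 9 → i++
[i=2,j=0] A[i]=10<=B[j]=15 take 10 → i++
[i=3,j=0] A[i]=17>B[j]=15 take 15 → j++
[i=3,j=1] A[i]=17<=B[j]=19 take 17 → i++
[i=4,j=1] A[i]=21>B[j]=19 take 19 → j++
[i=4,j=2] A[i]=21<=B[j]=30 take 21 → i++
[i=5,j=2] A[i]=35>B[j]=30 take 30 → j++
[i=5,j=3] B done, take A[i]=35 → i++

[4, 9, 10, 15, 17, 19, 21, 30, 35]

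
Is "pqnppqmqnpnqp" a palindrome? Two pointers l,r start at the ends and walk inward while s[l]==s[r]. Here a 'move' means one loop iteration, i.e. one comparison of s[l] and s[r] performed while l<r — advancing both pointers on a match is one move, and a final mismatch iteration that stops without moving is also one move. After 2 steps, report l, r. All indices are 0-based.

l=2, r=10

l=0 r=12: 'p'=='p', l++,r--
l=1 r=11: 'q'=='q', l++,r--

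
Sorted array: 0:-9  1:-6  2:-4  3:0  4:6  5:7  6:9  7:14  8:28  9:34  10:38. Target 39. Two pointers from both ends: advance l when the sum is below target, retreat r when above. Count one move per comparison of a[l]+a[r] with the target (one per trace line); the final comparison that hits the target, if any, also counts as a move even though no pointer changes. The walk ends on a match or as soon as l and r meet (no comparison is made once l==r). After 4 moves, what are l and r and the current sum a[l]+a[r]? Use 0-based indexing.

l=0 r=10: -9+38=29 <39, l++
l=1 r=10: -6+38=32 <39, l++
l=2 r=10: -4+38=34 <39, l++
l=3 r=10: 0+38=38 <39, l++

l=4, r=10, sum=44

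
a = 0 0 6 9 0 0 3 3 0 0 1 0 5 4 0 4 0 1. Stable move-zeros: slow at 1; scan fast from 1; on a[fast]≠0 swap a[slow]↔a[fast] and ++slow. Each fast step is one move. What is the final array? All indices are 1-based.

(s=1,f=1) a[fast]=0 → fast++
(s=1,f=2) a[fast]=0 → fast++
(s=1,f=3) a[fast]=6≠0 swap→a[1]=6 → slow++,fast++
(s=2,f=4) a[fast]=9≠0 swap→a[2]=9 → slow++,fast++
(s=3,f=5) a[fast]=0 → fast++
(s=3,f=6) a[fast]=0 → fast++
(s=3,f=7) a[fast]=3≠0 swap→a[3]=3 → slow++,fast++
(s=4,f=8) a[fast]=3≠0 swap→a[4]=3 → slow++,fast++
(s=5,f=9) a[fast]=0 → fast++
(s=5,f=10) a[fast]=0 → fast++
(s=5,f=11) a[fast]=1≠0 swap→a[5]=1 → slow++,fast++
(s=6,f=12) a[fast]=0 → fast++
(s=6,f=13) a[fast]=5≠0 swap→a[6]=5 → slow++,fast++
(s=7,f=14) a[fast]=4≠0 swap→a[7]=4 → slow++,fast++
(s=8,f=15) a[fast]=0 → fast++
(s=8,f=16) a[fast]=4≠0 swap→a[8]=4 → slow++,fast++
(s=9,f=17) a[fast]=0 → fast++
(s=9,f=18) a[fast]=1≠0 swap→a[9]=1 → slow++,fast++

[6, 9, 3, 3, 1, 5, 4, 4, 1, 0, 0, 0, 0, 0, 0, 0, 0, 0]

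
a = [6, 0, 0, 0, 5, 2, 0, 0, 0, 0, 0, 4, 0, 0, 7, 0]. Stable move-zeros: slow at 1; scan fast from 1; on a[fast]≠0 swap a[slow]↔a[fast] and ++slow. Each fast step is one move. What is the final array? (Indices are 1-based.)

[6, 5, 2, 4, 7, 0, 0, 0, 0, 0, 0, 0, 0, 0, 0, 0]

(s=1,f=1) a[fast]=6≠0 swap→a[1]=6 → slow++,fast++
(s=2,f=2) a[fast]=0 → fast++
(s=2,f=3) a[fast]=0 → fast++
(s=2,f=4) a[fast]=0 → fast++
(s=2,f=5) a[fast]=5≠0 swap→a[2]=5 → slow++,fast++
(s=3,f=6) a[fast]=2≠0 swap→a[3]=2 → slow++,fast++
(s=4,f=7) a[fast]=0 → fast++
(s=4,f=8) a[fast]=0 → fast++
(s=4,f=9) a[fast]=0 → fast++
(s=4,f=10) a[fast]=0 → fast++
(s=4,f=11) a[fast]=0 → fast++
(s=4,f=12) a[fast]=4≠0 swap→a[4]=4 → slow++,fast++
(s=5,f=13) a[fast]=0 → fast++
(s=5,f=14) a[fast]=0 → fast++
(s=5,f=15) a[fast]=7≠0 swap→a[5]=7 → slow++,fast++
(s=6,f=16) a[fast]=0 → fast++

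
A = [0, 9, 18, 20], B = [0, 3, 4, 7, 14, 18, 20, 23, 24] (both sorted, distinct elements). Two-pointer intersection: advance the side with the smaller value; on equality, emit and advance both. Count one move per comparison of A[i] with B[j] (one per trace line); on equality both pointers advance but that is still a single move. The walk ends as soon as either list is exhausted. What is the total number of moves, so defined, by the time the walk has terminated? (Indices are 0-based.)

8 moves

[i=0,j=0] 0==0 emit → i++,j++
[i=1,j=1] 9>3 → j++
[i=1,j=2] 9>4 → j++
[i=1,j=3] 9>7 → j++
[i=1,j=4] 9<14 → i++
[i=2,j=4] 18>14 → j++
[i=2,j=5] 18==18 emit → i++,j++
[i=3,j=6] 20==20 emit → i++,j++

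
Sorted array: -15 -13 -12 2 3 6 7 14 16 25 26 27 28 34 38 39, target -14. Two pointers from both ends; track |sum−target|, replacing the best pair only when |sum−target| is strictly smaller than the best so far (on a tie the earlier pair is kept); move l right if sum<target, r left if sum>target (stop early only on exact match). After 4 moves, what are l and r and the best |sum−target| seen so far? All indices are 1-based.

l=1 r=16: -15+39=24 d=38 *, r--
l=1 r=15: -15+38=23 d=37 *, r--
l=1 r=14: -15+34=19 d=33 *, r--
l=1 r=13: -15+28=13 d=27 *, r--

l=1, r=12, best |Δ|=27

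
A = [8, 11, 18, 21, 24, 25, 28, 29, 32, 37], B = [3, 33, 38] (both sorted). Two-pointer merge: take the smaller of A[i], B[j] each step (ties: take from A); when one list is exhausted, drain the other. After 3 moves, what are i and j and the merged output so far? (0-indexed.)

i=0 j=0: A[i]=8>B[j]=3 take 3, j++
i=0 j=1: A[i]=8<=B[j]=33 take 8, i++
i=1 j=1: A[i]=11<=B[j]=33 take 11, i++

i=2, j=1, merged so far=[3, 8, 11]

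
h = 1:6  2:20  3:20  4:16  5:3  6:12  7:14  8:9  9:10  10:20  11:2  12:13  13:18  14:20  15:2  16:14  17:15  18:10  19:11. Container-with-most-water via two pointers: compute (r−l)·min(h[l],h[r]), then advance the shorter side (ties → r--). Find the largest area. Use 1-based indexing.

[1,19] min(6,11)*18=108 best=108 * → l++
[2,19] min(20,11)*17=187 best=187 * → r--
[2,18] min(20,10)*16=160 best=187 → r--
[2,17] min(20,15)*15=225 best=225 * → r--
[2,16] min(20,14)*14=196 best=225 → r--
[2,15] min(20,2)*13=26 best=225 → r--
[2,14] min(20,20)*12=240 best=240 * → r--
[2,13] min(20,18)*11=198 best=240 → r--
[2,12] min(20,13)*10=130 best=240 → r--
[2,11] min(20,2)*9=18 best=240 → r--
[2,10] min(20,20)*8=160 best=240 → r--
[2,9] min(20,10)*7=70 best=240 → r--
[2,8] min(20,9)*6=54 best=240 → r--
[2,7] min(20,14)*5=70 best=240 → r--
[2,6] min(20,12)*4=48 best=240 → r--
[2,5] min(20,3)*3=9 best=240 → r--
[2,4] min(20,16)*2=32 best=240 → r--
[2,3] min(20,20)*1=20 best=240 → r--

max area = 240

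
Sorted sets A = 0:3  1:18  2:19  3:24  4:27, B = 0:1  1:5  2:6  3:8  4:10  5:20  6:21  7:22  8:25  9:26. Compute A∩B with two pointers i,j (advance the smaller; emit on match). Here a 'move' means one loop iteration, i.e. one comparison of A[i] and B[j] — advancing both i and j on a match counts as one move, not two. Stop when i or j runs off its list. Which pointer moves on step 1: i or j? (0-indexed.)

i=0 j=0: 3>1, j++

j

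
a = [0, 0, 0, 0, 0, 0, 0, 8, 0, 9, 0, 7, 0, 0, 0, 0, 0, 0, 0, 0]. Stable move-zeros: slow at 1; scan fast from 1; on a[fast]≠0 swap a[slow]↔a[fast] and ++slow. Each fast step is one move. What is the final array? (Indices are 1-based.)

[8, 9, 7, 0, 0, 0, 0, 0, 0, 0, 0, 0, 0, 0, 0, 0, 0, 0, 0, 0]

slow=1 fast=1: a[fast]=0, fast++
slow=1 fast=2: a[fast]=0, fast++
slow=1 fast=3: a[fast]=0, fast++
slow=1 fast=4: a[fast]=0, fast++
slow=1 fast=5: a[fast]=0, fast++
slow=1 fast=6: a[fast]=0, fast++
slow=1 fast=7: a[fast]=0, fast++
slow=1 fast=8: a[fast]=8≠0 swap→a[1]=8, slow++,fast++
slow=2 fast=9: a[fast]=0, fast++
slow=2 fast=10: a[fast]=9≠0 swap→a[2]=9, slow++,fast++
slow=3 fast=11: a[fast]=0, fast++
slow=3 fast=12: a[fast]=7≠0 swap→a[3]=7, slow++,fast++
slow=4 fast=13: a[fast]=0, fast++
slow=4 fast=14: a[fast]=0, fast++
slow=4 fast=15: a[fast]=0, fast++
slow=4 fast=16: a[fast]=0, fast++
slow=4 fast=17: a[fast]=0, fast++
slow=4 fast=18: a[fast]=0, fast++
slow=4 fast=19: a[fast]=0, fast++
slow=4 fast=20: a[fast]=0, fast++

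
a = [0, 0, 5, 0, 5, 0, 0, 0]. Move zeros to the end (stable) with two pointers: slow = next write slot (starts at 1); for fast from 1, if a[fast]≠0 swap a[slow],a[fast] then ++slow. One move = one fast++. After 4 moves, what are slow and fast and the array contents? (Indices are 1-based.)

slow=2, fast=5, a=[5, 0, 0, 0, 5, 0, 0, 0]

(s=1,f=1) a[fast]=0 → fast++
(s=1,f=2) a[fast]=0 → fast++
(s=1,f=3) a[fast]=5≠0 swap→a[1]=5 → slow++,fast++
(s=2,f=4) a[fast]=0 → fast++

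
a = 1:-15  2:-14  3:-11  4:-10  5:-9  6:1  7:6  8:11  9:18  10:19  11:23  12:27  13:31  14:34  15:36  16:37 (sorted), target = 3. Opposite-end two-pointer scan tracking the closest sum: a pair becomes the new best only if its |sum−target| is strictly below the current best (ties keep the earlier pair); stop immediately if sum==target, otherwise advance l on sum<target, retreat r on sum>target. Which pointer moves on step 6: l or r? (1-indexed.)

r

l=1 r=16: -15+37=22 d=19 *, r--
l=1 r=15: -15+36=21 d=18 *, r--
l=1 r=14: -15+34=19 d=16 *, r--
l=1 r=13: -15+31=16 d=13 *, r--
l=1 r=12: -15+27=12 d=9 *, r--
l=1 r=11: -15+23=8 d=5 *, r--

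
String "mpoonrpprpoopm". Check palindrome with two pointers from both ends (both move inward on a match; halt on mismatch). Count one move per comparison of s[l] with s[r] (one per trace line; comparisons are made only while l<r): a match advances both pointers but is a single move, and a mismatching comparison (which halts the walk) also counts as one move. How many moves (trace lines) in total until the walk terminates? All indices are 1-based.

[1,14] 'm'=='m' → l++,r--
[2,13] 'p'=='p' → l++,r--
[3,12] 'o'=='o' → l++,r--
[4,11] 'o'=='o' → l++,r--
[5,10] 'n'!='p' → stop

5 moves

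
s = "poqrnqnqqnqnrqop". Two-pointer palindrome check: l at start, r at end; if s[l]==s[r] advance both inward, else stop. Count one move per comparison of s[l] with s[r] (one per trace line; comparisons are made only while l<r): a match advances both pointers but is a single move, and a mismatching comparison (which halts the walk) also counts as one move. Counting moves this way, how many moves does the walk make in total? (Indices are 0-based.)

l=0 r=15: 'p'=='p', l++,r--
l=1 r=14: 'o'=='o', l++,r--
l=2 r=13: 'q'=='q', l++,r--
l=3 r=12: 'r'=='r', l++,r--
l=4 r=11: 'n'=='n', l++,r--
l=5 r=10: 'q'=='q', l++,r--
l=6 r=9: 'n'=='n', l++,r--
l=7 r=8: 'q'=='q', l++,r--

8 moves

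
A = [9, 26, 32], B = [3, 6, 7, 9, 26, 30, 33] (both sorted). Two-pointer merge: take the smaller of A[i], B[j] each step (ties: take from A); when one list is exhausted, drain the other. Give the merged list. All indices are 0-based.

[3, 6, 7, 9, 9, 26, 26, 30, 32, 33]

i=0 j=0: A[i]=9>B[j]=3 take 3, j++
i=0 j=1: A[i]=9>B[j]=6 take 6, j++
i=0 j=2: A[i]=9>B[j]=7 take 7, j++
i=0 j=3: A[i]=9<=B[j]=9 take 9, i++
i=1 j=3: A[i]=26>B[j]=9 take 9, j++
i=1 j=4: A[i]=26<=B[j]=26 take 26, i++
i=2 j=4: A[i]=32>B[j]=26 take 26, j++
i=2 j=5: A[i]=32>B[j]=30 take 30, j++
i=2 j=6: A[i]=32<=B[j]=33 take 32, i++
i=3 j=6: A done, take B[j]=33, j++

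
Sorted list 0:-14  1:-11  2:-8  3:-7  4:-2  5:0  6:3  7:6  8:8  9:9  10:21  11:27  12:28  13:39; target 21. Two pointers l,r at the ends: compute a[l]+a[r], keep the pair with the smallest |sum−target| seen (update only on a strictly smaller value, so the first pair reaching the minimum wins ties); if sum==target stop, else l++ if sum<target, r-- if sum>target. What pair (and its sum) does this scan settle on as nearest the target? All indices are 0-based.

[0,13] -14+39=25 d=4 * → r--
[0,12] -14+28=14 d=7 → l++
[1,12] -11+28=17 d=4 → l++
[2,12] -8+28=20 d=1 * → l++
[3,12] -7+28=21 d=0 * → stop

pair (-7, 28) with sum 21 (|Δ|=0)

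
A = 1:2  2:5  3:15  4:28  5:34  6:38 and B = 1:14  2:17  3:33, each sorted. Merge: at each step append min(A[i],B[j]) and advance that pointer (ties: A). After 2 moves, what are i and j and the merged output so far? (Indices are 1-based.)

[i=1,j=1] A[i]=2<=B[j]=14 take 2 → i++
[i=2,j=1] A[i]=5<=B[j]=14 take 5 → i++

i=3, j=1, merged so far=[2, 5]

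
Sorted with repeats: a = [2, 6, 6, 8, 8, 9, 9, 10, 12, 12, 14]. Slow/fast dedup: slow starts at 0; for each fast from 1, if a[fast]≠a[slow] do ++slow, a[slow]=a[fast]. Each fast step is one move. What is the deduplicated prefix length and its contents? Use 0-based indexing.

length 7; prefix = [2, 6, 8, 9, 10, 12, 14]

slow=0 fast=1: a[fast]=6≠a[slow]=2 write a[1]=6, slow++,fast++
slow=1 fast=2: a[fast]=6=a[slow] dup, fast++
slow=1 fast=3: a[fast]=8≠a[slow]=6 write a[2]=8, slow++,fast++
slow=2 fast=4: a[fast]=8=a[slow] dup, fast++
slow=2 fast=5: a[fast]=9≠a[slow]=8 write a[3]=9, slow++,fast++
slow=3 fast=6: a[fast]=9=a[slow] dup, fast++
slow=3 fast=7: a[fast]=10≠a[slow]=9 write a[4]=10, slow++,fast++
slow=4 fast=8: a[fast]=12≠a[slow]=10 write a[5]=12, slow++,fast++
slow=5 fast=9: a[fast]=12=a[slow] dup, fast++
slow=5 fast=10: a[fast]=14≠a[slow]=12 write a[6]=14, slow++,fast++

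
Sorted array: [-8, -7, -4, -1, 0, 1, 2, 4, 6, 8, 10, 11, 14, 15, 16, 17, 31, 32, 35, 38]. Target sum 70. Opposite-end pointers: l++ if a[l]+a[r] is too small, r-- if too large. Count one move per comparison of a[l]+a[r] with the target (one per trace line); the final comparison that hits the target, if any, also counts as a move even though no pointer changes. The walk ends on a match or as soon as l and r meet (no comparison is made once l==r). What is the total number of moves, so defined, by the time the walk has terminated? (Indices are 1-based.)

l=1 r=20: -8+38=30 <70, l++
l=2 r=20: -7+38=31 <70, l++
l=3 r=20: -4+38=34 <70, l++
l=4 r=20: -1+38=37 <70, l++
l=5 r=20: 0+38=38 <70, l++
l=6 r=20: 1+38=39 <70, l++
l=7 r=20: 2+38=40 <70, l++
l=8 r=20: 4+38=42 <70, l++
l=9 r=20: 6+38=44 <70, l++
l=10 r=20: 8+38=46 <70, l++
l=11 r=20: 10+38=48 <70, l++
l=12 r=20: 11+38=49 <70, l++
l=13 r=20: 14+38=52 <70, l++
l=14 r=20: 15+38=53 <70, l++
l=15 r=20: 16+38=54 <70, l++
l=16 r=20: 17+38=55 <70, l++
l=17 r=20: 31+38=69 <70, l++
l=18 r=20: 32+38=70, found

18 moves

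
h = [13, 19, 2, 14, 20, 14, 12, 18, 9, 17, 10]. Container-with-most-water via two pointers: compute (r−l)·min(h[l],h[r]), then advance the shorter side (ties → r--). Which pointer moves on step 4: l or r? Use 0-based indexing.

[0,10] min(13,10)*10=100 best=100 * → r--
[0,9] min(13,17)*9=117 best=117 * → l++
[1,9] min(19,17)*8=136 best=136 * → r--
[1,8] min(19,9)*7=63 best=136 → r--

r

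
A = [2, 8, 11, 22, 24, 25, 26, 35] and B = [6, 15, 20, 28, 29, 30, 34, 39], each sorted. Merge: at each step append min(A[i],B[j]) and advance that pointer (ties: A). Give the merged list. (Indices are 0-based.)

i=0 j=0: A[i]=2<=B[j]=6 take 2, i++
i=1 j=0: A[i]=8>B[j]=6 take 6, j++
i=1 j=1: A[i]=8<=B[j]=15 take 8, i++
i=2 j=1: A[i]=11<=B[j]=15 take 11, i++
i=3 j=1: A[i]=22>B[j]=15 take 15, j++
i=3 j=2: A[i]=22>B[j]=20 take 20, j++
i=3 j=3: A[i]=22<=B[j]=28 take 22, i++
i=4 j=3: A[i]=24<=B[j]=28 take 24, i++
i=5 j=3: A[i]=25<=B[j]=28 take 25, i++
i=6 j=3: A[i]=26<=B[j]=28 take 26, i++
i=7 j=3: A[i]=35>B[j]=28 take 28, j++
i=7 j=4: A[i]=35>B[j]=29 take 29, j++
i=7 j=5: A[i]=35>B[j]=30 take 30, j++
i=7 j=6: A[i]=35>B[j]=34 take 34, j++
i=7 j=7: A[i]=35<=B[j]=39 take 35, i++
i=8 j=7: A done, take B[j]=39, j++

[2, 6, 8, 11, 15, 20, 22, 24, 25, 26, 28, 29, 30, 34, 35, 39]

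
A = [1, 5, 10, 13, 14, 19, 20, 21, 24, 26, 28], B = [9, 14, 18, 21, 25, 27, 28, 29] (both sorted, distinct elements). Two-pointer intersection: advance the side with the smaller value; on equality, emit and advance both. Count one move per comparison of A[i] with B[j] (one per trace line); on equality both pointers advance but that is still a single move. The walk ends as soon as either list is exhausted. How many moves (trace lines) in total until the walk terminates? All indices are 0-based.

[i=0,j=0] 1<9 → i++
[i=1,j=0] 5<9 → i++
[i=2,j=0] 10>9 → j++
[i=2,j=1] 10<14 → i++
[i=3,j=1] 13<14 → i++
[i=4,j=1] 14==14 emit → i++,j++
[i=5,j=2] 19>18 → j++
[i=5,j=3] 19<21 → i++
[i=6,j=3] 20<21 → i++
[i=7,j=3] 21==21 emit → i++,j++
[i=8,j=4] 24<25 → i++
[i=9,j=4] 26>25 → j++
[i=9,j=5] 26<27 → i++
[i=10,j=5] 28>27 → j++
[i=10,j=6] 28==28 emit → i++,j++

15 moves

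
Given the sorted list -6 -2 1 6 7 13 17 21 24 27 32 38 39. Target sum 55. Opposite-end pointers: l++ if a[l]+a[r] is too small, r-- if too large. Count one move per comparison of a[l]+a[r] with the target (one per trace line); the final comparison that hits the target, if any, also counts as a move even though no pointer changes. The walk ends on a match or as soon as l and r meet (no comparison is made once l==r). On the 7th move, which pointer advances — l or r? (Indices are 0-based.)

[0,12] -6+39=33 <55 → l++
[1,12] -2+39=37 <55 → l++
[2,12] 1+39=40 <55 → l++
[3,12] 6+39=45 <55 → l++
[4,12] 7+39=46 <55 → l++
[5,12] 13+39=52 <55 → l++
[6,12] 17+39=56 >55 → r--

r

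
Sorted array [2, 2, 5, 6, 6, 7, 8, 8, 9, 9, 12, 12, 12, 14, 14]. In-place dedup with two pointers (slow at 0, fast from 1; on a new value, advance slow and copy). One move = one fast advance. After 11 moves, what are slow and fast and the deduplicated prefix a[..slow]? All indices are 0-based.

slow=6, fast=12, prefix=[2, 5, 6, 7, 8, 9, 12]

(s=0,f=1) a[fast]=2=a[slow] dup → fast++
(s=0,f=2) a[fast]=5≠a[slow]=2 write a[1]=5 → slow++,fast++
(s=1,f=3) a[fast]=6≠a[slow]=5 write a[2]=6 → slow++,fast++
(s=2,f=4) a[fast]=6=a[slow] dup → fast++
(s=2,f=5) a[fast]=7≠a[slow]=6 write a[3]=7 → slow++,fast++
(s=3,f=6) a[fast]=8≠a[slow]=7 write a[4]=8 → slow++,fast++
(s=4,f=7) a[fast]=8=a[slow] dup → fast++
(s=4,f=8) a[fast]=9≠a[slow]=8 write a[5]=9 → slow++,fast++
(s=5,f=9) a[fast]=9=a[slow] dup → fast++
(s=5,f=10) a[fast]=12≠a[slow]=9 write a[6]=12 → slow++,fast++
(s=6,f=11) a[fast]=12=a[slow] dup → fast++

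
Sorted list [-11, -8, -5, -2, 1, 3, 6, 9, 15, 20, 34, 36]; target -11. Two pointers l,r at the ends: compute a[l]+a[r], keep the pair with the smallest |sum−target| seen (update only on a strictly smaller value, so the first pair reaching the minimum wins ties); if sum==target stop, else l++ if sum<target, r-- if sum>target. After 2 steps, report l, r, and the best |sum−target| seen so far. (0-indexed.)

l=0, r=9, best |Δ|=34

[0,11] -11+36=25 d=36 * → r--
[0,10] -11+34=23 d=34 * → r--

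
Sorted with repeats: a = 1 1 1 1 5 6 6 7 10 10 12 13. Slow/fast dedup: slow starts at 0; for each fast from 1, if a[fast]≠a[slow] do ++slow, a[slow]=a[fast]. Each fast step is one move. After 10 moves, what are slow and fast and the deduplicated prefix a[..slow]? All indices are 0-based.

slow=5, fast=11, prefix=[1, 5, 6, 7, 10, 12]

(s=0,f=1) a[fast]=1=a[slow] dup → fast++
(s=0,f=2) a[fast]=1=a[slow] dup → fast++
(s=0,f=3) a[fast]=1=a[slow] dup → fast++
(s=0,f=4) a[fast]=5≠a[slow]=1 write a[1]=5 → slow++,fast++
(s=1,f=5) a[fast]=6≠a[slow]=5 write a[2]=6 → slow++,fast++
(s=2,f=6) a[fast]=6=a[slow] dup → fast++
(s=2,f=7) a[fast]=7≠a[slow]=6 write a[3]=7 → slow++,fast++
(s=3,f=8) a[fast]=10≠a[slow]=7 write a[4]=10 → slow++,fast++
(s=4,f=9) a[fast]=10=a[slow] dup → fast++
(s=4,f=10) a[fast]=12≠a[slow]=10 write a[5]=12 → slow++,fast++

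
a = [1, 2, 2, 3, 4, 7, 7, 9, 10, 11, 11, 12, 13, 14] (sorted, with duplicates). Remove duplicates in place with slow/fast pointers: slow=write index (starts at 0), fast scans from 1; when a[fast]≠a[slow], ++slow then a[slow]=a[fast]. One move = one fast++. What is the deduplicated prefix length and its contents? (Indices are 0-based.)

slow=0 fast=1: a[fast]=2≠a[slow]=1 write a[1]=2, slow++,fast++
slow=1 fast=2: a[fast]=2=a[slow] dup, fast++
slow=1 fast=3: a[fast]=3≠a[slow]=2 write a[2]=3, slow++,fast++
slow=2 fast=4: a[fast]=4≠a[slow]=3 write a[3]=4, slow++,fast++
slow=3 fast=5: a[fast]=7≠a[slow]=4 write a[4]=7, slow++,fast++
slow=4 fast=6: a[fast]=7=a[slow] dup, fast++
slow=4 fast=7: a[fast]=9≠a[slow]=7 write a[5]=9, slow++,fast++
slow=5 fast=8: a[fast]=10≠a[slow]=9 write a[6]=10, slow++,fast++
slow=6 fast=9: a[fast]=11≠a[slow]=10 write a[7]=11, slow++,fast++
slow=7 fast=10: a[fast]=11=a[slow] dup, fast++
slow=7 fast=11: a[fast]=12≠a[slow]=11 write a[8]=12, slow++,fast++
slow=8 fast=12: a[fast]=13≠a[slow]=12 write a[9]=13, slow++,fast++
slow=9 fast=13: a[fast]=14≠a[slow]=13 write a[10]=14, slow++,fast++

length 11; prefix = [1, 2, 3, 4, 7, 9, 10, 11, 12, 13, 14]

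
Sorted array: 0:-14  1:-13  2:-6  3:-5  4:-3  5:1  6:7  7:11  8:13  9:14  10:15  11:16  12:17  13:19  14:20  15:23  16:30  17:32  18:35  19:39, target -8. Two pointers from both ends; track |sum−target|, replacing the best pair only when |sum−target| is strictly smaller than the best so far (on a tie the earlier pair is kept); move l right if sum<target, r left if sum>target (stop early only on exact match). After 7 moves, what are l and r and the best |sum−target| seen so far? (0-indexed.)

l=0, r=12, best |Δ|=13

l=0 r=19: -14+39=25 d=33 *, r--
l=0 r=18: -14+35=21 d=29 *, r--
l=0 r=17: -14+32=18 d=26 *, r--
l=0 r=16: -14+30=16 d=24 *, r--
l=0 r=15: -14+23=9 d=17 *, r--
l=0 r=14: -14+20=6 d=14 *, r--
l=0 r=13: -14+19=5 d=13 *, r--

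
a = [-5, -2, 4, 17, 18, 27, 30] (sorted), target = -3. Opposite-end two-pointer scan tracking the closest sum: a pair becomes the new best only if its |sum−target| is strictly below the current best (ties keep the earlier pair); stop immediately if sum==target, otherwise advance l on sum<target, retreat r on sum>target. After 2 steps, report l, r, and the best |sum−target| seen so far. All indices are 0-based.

l=0, r=4, best |Δ|=25

[0,6] -5+30=25 d=28 * → r--
[0,5] -5+27=22 d=25 * → r--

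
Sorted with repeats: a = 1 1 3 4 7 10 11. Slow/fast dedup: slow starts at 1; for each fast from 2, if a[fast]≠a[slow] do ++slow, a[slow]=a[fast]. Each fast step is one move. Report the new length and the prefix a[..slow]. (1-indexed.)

slow=1 fast=2: a[fast]=1=a[slow] dup, fast++
slow=1 fast=3: a[fast]=3≠a[slow]=1 write a[2]=3, slow++,fast++
slow=2 fast=4: a[fast]=4≠a[slow]=3 write a[3]=4, slow++,fast++
slow=3 fast=5: a[fast]=7≠a[slow]=4 write a[4]=7, slow++,fast++
slow=4 fast=6: a[fast]=10≠a[slow]=7 write a[5]=10, slow++,fast++
slow=5 fast=7: a[fast]=11≠a[slow]=10 write a[6]=11, slow++,fast++

length 6; prefix = [1, 3, 4, 7, 10, 11]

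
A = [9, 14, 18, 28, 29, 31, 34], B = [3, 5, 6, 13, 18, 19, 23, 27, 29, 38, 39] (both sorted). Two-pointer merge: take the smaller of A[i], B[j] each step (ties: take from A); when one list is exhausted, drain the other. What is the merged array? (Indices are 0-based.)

[3, 5, 6, 9, 13, 14, 18, 18, 19, 23, 27, 28, 29, 29, 31, 34, 38, 39]

i=0 j=0: A[i]=9>B[j]=3 take 3, j++
i=0 j=1: A[i]=9>B[j]=5 take 5, j++
i=0 j=2: A[i]=9>B[j]=6 take 6, j++
i=0 j=3: A[i]=9<=B[j]=13 take 9, i++
i=1 j=3: A[i]=14>B[j]=13 take 13, j++
i=1 j=4: A[i]=14<=B[j]=18 take 14, i++
i=2 j=4: A[i]=18<=B[j]=18 take 18, i++
i=3 j=4: A[i]=28>B[j]=18 take 18, j++
i=3 j=5: A[i]=28>B[j]=19 take 19, j++
i=3 j=6: A[i]=28>B[j]=23 take 23, j++
i=3 j=7: A[i]=28>B[j]=27 take 27, j++
i=3 j=8: A[i]=28<=B[j]=29 take 28, i++
i=4 j=8: A[i]=29<=B[j]=29 take 29, i++
i=5 j=8: A[i]=31>B[j]=29 take 29, j++
i=5 j=9: A[i]=31<=B[j]=38 take 31, i++
i=6 j=9: A[i]=34<=B[j]=38 take 34, i++
i=7 j=9: A done, take B[j]=38, j++
i=7 j=10: A done, take B[j]=39, j++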